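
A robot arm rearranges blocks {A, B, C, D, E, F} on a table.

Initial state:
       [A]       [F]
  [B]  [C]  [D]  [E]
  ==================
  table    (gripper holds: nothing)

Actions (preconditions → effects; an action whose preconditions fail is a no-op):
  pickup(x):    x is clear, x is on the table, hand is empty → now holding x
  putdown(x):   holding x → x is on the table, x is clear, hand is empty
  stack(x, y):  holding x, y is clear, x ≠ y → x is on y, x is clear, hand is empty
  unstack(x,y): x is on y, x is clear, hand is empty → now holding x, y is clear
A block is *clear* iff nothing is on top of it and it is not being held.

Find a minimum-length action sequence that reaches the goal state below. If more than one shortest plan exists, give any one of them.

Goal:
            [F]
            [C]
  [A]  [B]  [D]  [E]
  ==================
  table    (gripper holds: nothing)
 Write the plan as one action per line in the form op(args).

step 1 (unstack(A, C)): towers=[B; C; D; E/F] holding=A
step 2 (putdown(A)): towers=[A; B; C; D; E/F] holding=-
step 3 (pickup(C)): towers=[A; B; D; E/F] holding=C
step 4 (stack(C, D)): towers=[A; B; D/C; E/F] holding=-
step 5 (unstack(F, E)): towers=[A; B; D/C; E] holding=F
step 6 (stack(F, C)): towers=[A; B; D/C/F; E] holding=-
goal check: towers=[A; B; D/C/F; E] holding=- — reached (length 6, optimal by BFS)

unstack(A, C)
putdown(A)
pickup(C)
stack(C, D)
unstack(F, E)
stack(F, C)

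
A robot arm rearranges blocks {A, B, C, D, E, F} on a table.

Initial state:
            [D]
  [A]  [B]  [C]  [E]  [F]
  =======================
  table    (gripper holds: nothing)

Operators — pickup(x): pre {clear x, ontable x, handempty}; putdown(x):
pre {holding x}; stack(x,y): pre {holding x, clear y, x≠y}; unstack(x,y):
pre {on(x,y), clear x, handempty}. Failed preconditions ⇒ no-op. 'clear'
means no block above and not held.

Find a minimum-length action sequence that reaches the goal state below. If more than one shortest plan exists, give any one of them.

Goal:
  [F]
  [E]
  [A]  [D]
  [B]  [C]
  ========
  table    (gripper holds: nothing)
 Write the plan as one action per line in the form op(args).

pickup(A)
stack(A, B)
pickup(E)
stack(E, A)
pickup(F)
stack(F, E)

step 1 (pickup(A)): towers=[B; C/D; E; F] holding=A
step 2 (stack(A, B)): towers=[B/A; C/D; E; F] holding=-
step 3 (pickup(E)): towers=[B/A; C/D; F] holding=E
step 4 (stack(E, A)): towers=[B/A/E; C/D; F] holding=-
step 5 (pickup(F)): towers=[B/A/E; C/D] holding=F
step 6 (stack(F, E)): towers=[B/A/E/F; C/D] holding=-
goal check: towers=[B/A/E/F; C/D] holding=- — reached (length 6, optimal by BFS)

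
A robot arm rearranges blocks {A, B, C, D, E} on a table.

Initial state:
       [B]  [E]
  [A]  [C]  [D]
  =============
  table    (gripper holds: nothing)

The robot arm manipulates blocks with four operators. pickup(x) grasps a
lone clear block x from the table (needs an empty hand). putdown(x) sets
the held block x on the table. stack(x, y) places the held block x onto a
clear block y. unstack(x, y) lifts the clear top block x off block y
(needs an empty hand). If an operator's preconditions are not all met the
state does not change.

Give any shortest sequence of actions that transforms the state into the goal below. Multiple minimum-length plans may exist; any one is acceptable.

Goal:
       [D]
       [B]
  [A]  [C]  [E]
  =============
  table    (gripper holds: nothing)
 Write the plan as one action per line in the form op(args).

step 1 (unstack(E, D)): towers=[A; C/B; D] holding=E
step 2 (putdown(E)): towers=[A; C/B; D; E] holding=-
step 3 (pickup(D)): towers=[A; C/B; E] holding=D
step 4 (stack(D, B)): towers=[A; C/B/D; E] holding=-
goal check: towers=[A; C/B/D; E] holding=- — reached (length 4, optimal by BFS)

unstack(E, D)
putdown(E)
pickup(D)
stack(D, B)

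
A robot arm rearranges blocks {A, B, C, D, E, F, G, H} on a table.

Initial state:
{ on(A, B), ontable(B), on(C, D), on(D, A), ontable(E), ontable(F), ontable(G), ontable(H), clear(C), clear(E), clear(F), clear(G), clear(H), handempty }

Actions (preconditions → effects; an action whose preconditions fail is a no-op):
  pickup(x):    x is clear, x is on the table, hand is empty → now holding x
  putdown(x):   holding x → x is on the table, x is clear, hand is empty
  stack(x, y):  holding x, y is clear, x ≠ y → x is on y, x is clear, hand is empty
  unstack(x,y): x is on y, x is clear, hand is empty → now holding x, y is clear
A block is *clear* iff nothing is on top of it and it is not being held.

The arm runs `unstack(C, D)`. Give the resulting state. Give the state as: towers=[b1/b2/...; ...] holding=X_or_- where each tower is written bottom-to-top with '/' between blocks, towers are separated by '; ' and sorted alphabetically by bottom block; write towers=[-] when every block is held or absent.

towers=[B/A/D; E; F; G; H] holding=C

before: towers=[B/A/D/C; E; F; G; H] holding=-
pre[unstack(C, D)]: on(C,D) ✓, clear(C) ✓, handempty ✓
all met → apply unstack(C, D)
after:  towers=[B/A/D; E; F; G; H] holding=C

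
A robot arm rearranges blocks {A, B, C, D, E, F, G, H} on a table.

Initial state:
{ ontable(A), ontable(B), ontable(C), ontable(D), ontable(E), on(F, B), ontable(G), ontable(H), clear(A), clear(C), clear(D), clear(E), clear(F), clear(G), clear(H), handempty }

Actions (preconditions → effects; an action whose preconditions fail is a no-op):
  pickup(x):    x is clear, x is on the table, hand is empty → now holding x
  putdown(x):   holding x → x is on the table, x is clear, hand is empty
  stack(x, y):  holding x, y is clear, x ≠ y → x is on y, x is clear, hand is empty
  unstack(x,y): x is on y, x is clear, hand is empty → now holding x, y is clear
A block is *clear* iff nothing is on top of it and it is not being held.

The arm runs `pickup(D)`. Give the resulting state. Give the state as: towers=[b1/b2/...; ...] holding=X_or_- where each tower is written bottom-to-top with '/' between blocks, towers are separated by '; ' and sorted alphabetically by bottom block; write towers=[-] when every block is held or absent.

towers=[A; B/F; C; E; G; H] holding=D

before: towers=[A; B/F; C; D; E; G; H] holding=-
pre[pickup(D)]: clear(D) yes, ontable(D) yes, handempty yes
all met → apply pickup(D)
after:  towers=[A; B/F; C; E; G; H] holding=D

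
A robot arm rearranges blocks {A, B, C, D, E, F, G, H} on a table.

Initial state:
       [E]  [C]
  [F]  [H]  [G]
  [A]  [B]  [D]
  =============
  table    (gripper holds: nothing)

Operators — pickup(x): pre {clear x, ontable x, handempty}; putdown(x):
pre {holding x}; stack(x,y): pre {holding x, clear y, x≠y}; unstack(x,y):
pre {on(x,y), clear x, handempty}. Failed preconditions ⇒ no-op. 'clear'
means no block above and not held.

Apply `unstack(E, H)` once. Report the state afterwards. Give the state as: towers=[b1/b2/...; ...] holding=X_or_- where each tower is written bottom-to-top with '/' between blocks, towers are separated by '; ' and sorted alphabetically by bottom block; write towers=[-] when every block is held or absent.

before: towers=[A/F; B/H/E; D/G/C] holding=-
pre[unstack(E, H)]: on(E,H) ✓, clear(E) ✓, handempty ✓
all met → apply unstack(E, H)
after:  towers=[A/F; B/H; D/G/C] holding=E

towers=[A/F; B/H; D/G/C] holding=E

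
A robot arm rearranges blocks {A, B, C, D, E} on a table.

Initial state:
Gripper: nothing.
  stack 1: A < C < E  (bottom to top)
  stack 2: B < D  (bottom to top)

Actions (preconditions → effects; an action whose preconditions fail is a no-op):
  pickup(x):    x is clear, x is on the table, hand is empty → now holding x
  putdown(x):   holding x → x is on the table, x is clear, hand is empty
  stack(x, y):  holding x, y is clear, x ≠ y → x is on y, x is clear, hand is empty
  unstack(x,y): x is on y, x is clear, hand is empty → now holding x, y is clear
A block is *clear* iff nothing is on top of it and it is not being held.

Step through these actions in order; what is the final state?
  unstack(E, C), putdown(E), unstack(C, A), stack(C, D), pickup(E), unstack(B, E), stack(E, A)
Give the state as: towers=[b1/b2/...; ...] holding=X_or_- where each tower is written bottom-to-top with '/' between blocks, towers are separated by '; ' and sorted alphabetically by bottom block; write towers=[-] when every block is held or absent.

towers=[A/E; B/D/C] holding=-

step 1 (unstack(E, C)): towers=[A/C; B/D] holding=E
step 2 (putdown(E)): towers=[A/C; B/D; E] holding=-
step 3 (unstack(C, A)): towers=[A; B/D; E] holding=C
step 4 (stack(C, D)): towers=[A; B/D/C; E] holding=-
step 5 (pickup(E)): towers=[A; B/D/C] holding=E
step 6 (unstack(B, E)) [no-op]: towers=[A; B/D/C] holding=E
step 7 (stack(E, A)): towers=[A/E; B/D/C] holding=-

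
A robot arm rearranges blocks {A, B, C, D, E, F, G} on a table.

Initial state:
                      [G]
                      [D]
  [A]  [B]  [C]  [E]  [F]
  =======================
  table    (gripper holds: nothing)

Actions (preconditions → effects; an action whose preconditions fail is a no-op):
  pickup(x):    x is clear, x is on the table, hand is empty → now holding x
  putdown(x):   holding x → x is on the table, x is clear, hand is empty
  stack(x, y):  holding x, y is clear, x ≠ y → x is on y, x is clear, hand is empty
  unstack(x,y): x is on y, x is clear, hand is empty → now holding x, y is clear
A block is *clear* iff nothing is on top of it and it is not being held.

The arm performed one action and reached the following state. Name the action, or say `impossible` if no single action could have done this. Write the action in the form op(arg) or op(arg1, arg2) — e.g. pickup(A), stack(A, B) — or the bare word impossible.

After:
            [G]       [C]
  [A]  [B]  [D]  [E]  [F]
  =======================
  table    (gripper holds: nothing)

impossible

target: towers=[A; B; D/G; E; F/C] holding=-
         pickup(B) → towers=[A; C; E; F/D/G] holding=B
     unstack(G, D) → towers=[A; B; C; E; F/D] holding=G
         pickup(A) → towers=[B; C; E; F/D/G] holding=A
         pickup(E) → towers=[A; B; C; F/D/G] holding=E
         pickup(C) → towers=[A; B; E; F/D/G] holding=C
none of the 5 applicable actions match → impossible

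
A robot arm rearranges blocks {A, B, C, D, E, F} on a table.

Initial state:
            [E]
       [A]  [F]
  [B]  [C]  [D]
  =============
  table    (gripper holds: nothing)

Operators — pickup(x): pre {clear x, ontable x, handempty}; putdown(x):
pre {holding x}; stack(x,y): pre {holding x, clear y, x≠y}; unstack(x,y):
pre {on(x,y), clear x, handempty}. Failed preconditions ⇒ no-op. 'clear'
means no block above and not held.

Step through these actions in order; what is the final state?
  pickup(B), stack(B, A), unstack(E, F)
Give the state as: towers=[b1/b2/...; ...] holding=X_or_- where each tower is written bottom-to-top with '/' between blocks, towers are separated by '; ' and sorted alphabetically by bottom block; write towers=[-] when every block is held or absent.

step 1 (pickup(B)): towers=[C/A; D/F/E] holding=B
step 2 (stack(B, A)): towers=[C/A/B; D/F/E] holding=-
step 3 (unstack(E, F)): towers=[C/A/B; D/F] holding=E

towers=[C/A/B; D/F] holding=E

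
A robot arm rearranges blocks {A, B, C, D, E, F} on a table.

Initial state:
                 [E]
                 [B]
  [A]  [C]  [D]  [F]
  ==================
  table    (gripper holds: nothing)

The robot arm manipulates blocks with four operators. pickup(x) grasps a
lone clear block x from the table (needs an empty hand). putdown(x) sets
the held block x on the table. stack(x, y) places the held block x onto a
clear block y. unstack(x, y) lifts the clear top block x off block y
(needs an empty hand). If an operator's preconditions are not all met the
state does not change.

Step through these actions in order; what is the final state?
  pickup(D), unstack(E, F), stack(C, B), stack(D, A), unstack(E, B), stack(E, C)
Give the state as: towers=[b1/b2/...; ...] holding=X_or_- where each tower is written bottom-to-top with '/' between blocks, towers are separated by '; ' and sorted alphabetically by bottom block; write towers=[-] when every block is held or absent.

towers=[A/D; C/E; F/B] holding=-

step 1 (pickup(D)): towers=[A; C; F/B/E] holding=D
step 2 (unstack(E, F)) [no-op]: towers=[A; C; F/B/E] holding=D
step 3 (stack(C, B)) [no-op]: towers=[A; C; F/B/E] holding=D
step 4 (stack(D, A)): towers=[A/D; C; F/B/E] holding=-
step 5 (unstack(E, B)): towers=[A/D; C; F/B] holding=E
step 6 (stack(E, C)): towers=[A/D; C/E; F/B] holding=-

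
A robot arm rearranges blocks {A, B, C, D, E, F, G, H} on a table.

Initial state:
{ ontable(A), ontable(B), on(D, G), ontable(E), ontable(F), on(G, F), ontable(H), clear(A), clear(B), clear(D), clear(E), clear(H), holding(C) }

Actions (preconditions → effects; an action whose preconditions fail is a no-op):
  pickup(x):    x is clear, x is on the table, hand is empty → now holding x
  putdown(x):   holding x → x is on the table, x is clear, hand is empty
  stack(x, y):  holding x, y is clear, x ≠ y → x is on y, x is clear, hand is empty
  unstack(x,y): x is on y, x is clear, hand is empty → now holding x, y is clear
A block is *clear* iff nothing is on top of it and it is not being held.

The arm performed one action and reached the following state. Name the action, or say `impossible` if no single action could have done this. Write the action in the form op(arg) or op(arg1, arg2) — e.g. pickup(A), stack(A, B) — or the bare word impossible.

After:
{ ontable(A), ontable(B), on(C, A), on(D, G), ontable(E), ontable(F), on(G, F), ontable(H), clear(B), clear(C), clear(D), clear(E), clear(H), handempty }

target: towers=[A/C; B; E; F/G/D; H] holding=-
        putdown(C) → towers=[A; B; C; E; F/G/D; H] holding=-
       stack(C, A) → towers=[A/C; B; E; F/G/D; H] holding=-  ← match
       stack(C, E) → towers=[A; B; E/C; F/G/D; H] holding=-
       stack(C, H) → towers=[A; B; E; F/G/D; H/C] holding=-
       stack(C, B) → towers=[A; B/C; E; F/G/D; H] holding=-
       stack(C, D) → towers=[A; B; E; F/G/D/C; H] holding=-

stack(C, A)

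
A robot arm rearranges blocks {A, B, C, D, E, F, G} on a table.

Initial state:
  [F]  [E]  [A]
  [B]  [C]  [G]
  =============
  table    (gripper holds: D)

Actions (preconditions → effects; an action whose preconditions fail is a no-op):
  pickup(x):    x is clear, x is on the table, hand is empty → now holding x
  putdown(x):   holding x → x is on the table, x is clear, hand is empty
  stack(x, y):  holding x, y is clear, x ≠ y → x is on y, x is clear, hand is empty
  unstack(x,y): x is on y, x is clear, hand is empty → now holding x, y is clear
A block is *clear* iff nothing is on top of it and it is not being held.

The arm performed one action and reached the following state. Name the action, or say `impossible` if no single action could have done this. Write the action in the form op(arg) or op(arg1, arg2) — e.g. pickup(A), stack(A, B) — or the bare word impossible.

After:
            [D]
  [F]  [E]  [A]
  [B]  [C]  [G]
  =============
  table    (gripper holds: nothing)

target: towers=[B/F; C/E; G/A/D] holding=-
        putdown(D) → towers=[B/F; C/E; D; G/A] holding=-
       stack(D, F) → towers=[B/F/D; C/E; G/A] holding=-
       stack(D, A) → towers=[B/F; C/E; G/A/D] holding=-  ← match
       stack(D, E) → towers=[B/F; C/E/D; G/A] holding=-

stack(D, A)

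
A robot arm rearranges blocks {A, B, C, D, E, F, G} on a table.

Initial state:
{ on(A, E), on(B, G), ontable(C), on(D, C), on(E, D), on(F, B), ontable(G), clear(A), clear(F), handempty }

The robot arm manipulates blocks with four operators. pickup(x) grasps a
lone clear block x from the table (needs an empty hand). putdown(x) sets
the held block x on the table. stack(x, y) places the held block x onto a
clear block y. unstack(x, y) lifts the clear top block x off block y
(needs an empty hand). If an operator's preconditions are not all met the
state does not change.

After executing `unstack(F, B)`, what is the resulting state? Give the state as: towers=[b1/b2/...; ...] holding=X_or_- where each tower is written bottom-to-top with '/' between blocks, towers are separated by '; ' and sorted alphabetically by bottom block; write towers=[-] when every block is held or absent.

towers=[C/D/E/A; G/B] holding=F

before: towers=[C/D/E/A; G/B/F] holding=-
pre[unstack(F, B)]: on(F,B) ok, clear(F) ok, handempty ok
all met → apply unstack(F, B)
after:  towers=[C/D/E/A; G/B] holding=F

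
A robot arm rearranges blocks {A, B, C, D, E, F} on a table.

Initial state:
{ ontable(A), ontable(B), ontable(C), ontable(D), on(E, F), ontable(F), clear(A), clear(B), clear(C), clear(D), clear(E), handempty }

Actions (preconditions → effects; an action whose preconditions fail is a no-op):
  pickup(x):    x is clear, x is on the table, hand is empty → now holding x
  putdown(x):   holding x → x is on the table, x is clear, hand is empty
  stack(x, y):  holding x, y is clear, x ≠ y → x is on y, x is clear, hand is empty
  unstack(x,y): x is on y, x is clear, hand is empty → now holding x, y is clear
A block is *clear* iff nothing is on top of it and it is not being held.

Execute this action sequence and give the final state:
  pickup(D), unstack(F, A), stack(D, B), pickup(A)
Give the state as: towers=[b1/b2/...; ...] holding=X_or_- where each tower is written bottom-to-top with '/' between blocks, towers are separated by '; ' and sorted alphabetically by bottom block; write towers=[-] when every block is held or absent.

step 1 (pickup(D)): towers=[A; B; C; F/E] holding=D
step 2 (unstack(F, A)) [no-op]: towers=[A; B; C; F/E] holding=D
step 3 (stack(D, B)): towers=[A; B/D; C; F/E] holding=-
step 4 (pickup(A)): towers=[B/D; C; F/E] holding=A

towers=[B/D; C; F/E] holding=A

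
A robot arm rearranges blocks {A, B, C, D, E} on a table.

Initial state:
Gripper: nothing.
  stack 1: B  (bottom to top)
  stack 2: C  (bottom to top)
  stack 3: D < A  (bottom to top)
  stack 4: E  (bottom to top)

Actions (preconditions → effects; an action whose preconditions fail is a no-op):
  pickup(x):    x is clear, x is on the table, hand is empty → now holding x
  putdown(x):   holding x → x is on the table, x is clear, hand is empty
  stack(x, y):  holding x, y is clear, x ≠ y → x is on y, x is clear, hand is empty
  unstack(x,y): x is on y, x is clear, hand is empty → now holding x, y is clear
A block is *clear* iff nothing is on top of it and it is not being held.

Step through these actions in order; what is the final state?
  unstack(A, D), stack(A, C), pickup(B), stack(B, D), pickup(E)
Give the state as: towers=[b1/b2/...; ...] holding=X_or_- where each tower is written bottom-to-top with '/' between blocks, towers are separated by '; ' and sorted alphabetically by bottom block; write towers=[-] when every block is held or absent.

step 1 (unstack(A, D)): towers=[B; C; D; E] holding=A
step 2 (stack(A, C)): towers=[B; C/A; D; E] holding=-
step 3 (pickup(B)): towers=[C/A; D; E] holding=B
step 4 (stack(B, D)): towers=[C/A; D/B; E] holding=-
step 5 (pickup(E)): towers=[C/A; D/B] holding=E

towers=[C/A; D/B] holding=E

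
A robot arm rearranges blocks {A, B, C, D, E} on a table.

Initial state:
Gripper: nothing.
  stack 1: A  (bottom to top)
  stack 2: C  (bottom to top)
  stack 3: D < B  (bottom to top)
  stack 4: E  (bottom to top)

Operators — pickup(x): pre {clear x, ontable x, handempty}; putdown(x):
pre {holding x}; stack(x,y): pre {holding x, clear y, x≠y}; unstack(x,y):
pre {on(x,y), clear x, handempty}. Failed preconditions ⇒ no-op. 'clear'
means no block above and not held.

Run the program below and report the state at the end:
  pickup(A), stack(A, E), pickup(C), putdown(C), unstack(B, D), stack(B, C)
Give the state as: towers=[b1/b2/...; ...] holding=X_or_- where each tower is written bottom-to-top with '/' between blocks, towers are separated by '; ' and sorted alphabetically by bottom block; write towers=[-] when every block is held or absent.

step 1 (pickup(A)): towers=[C; D/B; E] holding=A
step 2 (stack(A, E)): towers=[C; D/B; E/A] holding=-
step 3 (pickup(C)): towers=[D/B; E/A] holding=C
step 4 (putdown(C)): towers=[C; D/B; E/A] holding=-
step 5 (unstack(B, D)): towers=[C; D; E/A] holding=B
step 6 (stack(B, C)): towers=[C/B; D; E/A] holding=-

towers=[C/B; D; E/A] holding=-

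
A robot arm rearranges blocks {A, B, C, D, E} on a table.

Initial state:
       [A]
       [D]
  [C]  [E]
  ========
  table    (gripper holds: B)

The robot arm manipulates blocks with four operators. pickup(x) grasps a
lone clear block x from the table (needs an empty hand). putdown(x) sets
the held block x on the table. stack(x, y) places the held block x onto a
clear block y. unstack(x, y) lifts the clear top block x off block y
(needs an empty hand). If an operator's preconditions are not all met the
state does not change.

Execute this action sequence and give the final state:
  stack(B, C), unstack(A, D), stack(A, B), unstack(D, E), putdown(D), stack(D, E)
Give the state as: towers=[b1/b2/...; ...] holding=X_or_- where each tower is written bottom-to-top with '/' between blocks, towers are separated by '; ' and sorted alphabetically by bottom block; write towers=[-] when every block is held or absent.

step 1 (stack(B, C)): towers=[C/B; E/D/A] holding=-
step 2 (unstack(A, D)): towers=[C/B; E/D] holding=A
step 3 (stack(A, B)): towers=[C/B/A; E/D] holding=-
step 4 (unstack(D, E)): towers=[C/B/A; E] holding=D
step 5 (putdown(D)): towers=[C/B/A; D; E] holding=-
step 6 (stack(D, E)) [no-op]: towers=[C/B/A; D; E] holding=-

towers=[C/B/A; D; E] holding=-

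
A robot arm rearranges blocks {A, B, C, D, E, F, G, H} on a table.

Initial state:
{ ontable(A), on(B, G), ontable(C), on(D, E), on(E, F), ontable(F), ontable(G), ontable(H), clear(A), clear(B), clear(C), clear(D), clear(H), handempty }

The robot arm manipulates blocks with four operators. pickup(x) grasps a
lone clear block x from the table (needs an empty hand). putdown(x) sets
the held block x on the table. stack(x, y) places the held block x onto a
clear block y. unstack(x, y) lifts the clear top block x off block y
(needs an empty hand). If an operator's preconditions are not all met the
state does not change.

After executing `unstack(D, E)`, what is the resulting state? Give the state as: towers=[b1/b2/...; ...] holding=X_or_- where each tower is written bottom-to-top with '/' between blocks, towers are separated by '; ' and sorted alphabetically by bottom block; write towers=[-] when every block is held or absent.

towers=[A; C; F/E; G/B; H] holding=D

before: towers=[A; C; F/E/D; G/B; H] holding=-
pre[unstack(D, E)]: on(D,E) ✓, clear(D) ✓, handempty ✓
all met → apply unstack(D, E)
after:  towers=[A; C; F/E; G/B; H] holding=D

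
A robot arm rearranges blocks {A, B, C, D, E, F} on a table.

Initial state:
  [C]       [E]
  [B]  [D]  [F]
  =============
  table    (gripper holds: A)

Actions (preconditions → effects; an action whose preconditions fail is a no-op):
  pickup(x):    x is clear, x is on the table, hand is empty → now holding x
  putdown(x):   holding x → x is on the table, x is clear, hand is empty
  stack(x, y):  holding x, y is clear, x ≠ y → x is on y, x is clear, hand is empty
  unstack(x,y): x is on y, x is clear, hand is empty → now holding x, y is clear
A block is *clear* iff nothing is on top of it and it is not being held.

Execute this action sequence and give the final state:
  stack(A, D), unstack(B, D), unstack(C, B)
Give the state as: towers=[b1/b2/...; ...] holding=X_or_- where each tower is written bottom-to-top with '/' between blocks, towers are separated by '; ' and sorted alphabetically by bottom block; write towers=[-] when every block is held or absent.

step 1 (stack(A, D)): towers=[B/C; D/A; F/E] holding=-
step 2 (unstack(B, D)) [no-op]: towers=[B/C; D/A; F/E] holding=-
step 3 (unstack(C, B)): towers=[B; D/A; F/E] holding=C

towers=[B; D/A; F/E] holding=C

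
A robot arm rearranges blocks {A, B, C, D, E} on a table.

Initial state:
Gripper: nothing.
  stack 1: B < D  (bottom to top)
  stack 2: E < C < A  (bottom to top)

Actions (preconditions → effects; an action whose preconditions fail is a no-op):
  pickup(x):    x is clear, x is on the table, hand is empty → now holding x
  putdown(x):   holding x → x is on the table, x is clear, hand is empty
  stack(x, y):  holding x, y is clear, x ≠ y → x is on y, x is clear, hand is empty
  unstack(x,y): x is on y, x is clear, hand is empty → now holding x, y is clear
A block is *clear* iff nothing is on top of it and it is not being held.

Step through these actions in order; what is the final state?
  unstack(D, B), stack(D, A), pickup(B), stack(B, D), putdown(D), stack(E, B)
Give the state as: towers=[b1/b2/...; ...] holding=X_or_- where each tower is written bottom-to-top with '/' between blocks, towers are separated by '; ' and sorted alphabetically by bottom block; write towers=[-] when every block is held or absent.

towers=[E/C/A/D/B] holding=-

step 1 (unstack(D, B)): towers=[B; E/C/A] holding=D
step 2 (stack(D, A)): towers=[B; E/C/A/D] holding=-
step 3 (pickup(B)): towers=[E/C/A/D] holding=B
step 4 (stack(B, D)): towers=[E/C/A/D/B] holding=-
step 5 (putdown(D)) [no-op]: towers=[E/C/A/D/B] holding=-
step 6 (stack(E, B)) [no-op]: towers=[E/C/A/D/B] holding=-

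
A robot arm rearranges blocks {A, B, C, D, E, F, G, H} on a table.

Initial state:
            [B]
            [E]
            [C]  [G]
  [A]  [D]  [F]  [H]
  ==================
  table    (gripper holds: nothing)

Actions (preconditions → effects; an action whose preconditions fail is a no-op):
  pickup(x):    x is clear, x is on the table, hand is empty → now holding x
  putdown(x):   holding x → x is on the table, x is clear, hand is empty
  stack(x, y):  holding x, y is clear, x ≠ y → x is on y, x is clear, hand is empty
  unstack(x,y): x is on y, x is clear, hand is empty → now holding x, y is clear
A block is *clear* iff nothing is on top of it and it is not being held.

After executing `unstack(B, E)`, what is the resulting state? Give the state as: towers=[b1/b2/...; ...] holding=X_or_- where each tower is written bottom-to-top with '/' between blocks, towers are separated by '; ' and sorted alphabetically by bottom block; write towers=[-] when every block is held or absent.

towers=[A; D; F/C/E; H/G] holding=B

before: towers=[A; D; F/C/E/B; H/G] holding=-
pre[unstack(B, E)]: on(B,E) ✓, clear(B) ✓, handempty ✓
all met → apply unstack(B, E)
after:  towers=[A; D; F/C/E; H/G] holding=B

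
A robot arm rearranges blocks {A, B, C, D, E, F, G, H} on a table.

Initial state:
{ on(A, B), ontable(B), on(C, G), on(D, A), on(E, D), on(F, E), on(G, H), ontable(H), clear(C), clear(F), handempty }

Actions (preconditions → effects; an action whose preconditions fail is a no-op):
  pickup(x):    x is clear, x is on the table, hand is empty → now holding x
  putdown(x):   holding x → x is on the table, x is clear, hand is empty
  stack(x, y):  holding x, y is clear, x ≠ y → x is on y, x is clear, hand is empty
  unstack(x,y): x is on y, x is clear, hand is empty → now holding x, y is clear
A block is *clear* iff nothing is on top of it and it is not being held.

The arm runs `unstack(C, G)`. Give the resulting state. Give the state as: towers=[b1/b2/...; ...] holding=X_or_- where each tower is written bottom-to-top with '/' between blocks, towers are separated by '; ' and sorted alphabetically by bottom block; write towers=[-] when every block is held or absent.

before: towers=[B/A/D/E/F; H/G/C] holding=-
pre[unstack(C, G)]: on(C,G) ✓, clear(C) ✓, handempty ✓
all met → apply unstack(C, G)
after:  towers=[B/A/D/E/F; H/G] holding=C

towers=[B/A/D/E/F; H/G] holding=C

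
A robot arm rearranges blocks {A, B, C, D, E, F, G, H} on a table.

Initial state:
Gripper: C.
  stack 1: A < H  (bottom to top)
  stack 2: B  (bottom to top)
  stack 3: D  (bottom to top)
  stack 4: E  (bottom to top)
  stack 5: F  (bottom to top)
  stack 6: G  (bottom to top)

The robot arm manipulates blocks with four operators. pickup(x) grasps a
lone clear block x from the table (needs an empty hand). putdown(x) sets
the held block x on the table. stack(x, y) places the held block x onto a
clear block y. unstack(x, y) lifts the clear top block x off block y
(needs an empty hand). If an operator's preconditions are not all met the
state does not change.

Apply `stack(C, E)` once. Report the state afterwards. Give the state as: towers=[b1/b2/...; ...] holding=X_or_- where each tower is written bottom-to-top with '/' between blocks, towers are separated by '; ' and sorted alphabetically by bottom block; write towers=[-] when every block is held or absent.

towers=[A/H; B; D; E/C; F; G] holding=-

before: towers=[A/H; B; D; E; F; G] holding=C
pre[stack(C, E)]: holding(C) yes, clear(E) yes, C≠E yes
all met → apply stack(C, E)
after:  towers=[A/H; B; D; E/C; F; G] holding=-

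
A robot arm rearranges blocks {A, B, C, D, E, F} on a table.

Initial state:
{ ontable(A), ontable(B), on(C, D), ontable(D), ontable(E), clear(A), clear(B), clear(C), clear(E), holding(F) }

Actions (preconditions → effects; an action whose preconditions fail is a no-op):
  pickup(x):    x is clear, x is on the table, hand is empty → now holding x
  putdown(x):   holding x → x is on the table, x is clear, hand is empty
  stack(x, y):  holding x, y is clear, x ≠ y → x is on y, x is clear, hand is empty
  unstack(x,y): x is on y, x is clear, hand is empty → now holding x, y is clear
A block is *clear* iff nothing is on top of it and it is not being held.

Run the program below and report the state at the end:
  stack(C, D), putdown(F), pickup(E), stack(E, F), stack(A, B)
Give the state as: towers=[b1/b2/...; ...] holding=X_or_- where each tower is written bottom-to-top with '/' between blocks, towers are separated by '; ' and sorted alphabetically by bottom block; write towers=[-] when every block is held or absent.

step 1 (stack(C, D)) [no-op]: towers=[A; B; D/C; E] holding=F
step 2 (putdown(F)): towers=[A; B; D/C; E; F] holding=-
step 3 (pickup(E)): towers=[A; B; D/C; F] holding=E
step 4 (stack(E, F)): towers=[A; B; D/C; F/E] holding=-
step 5 (stack(A, B)) [no-op]: towers=[A; B; D/C; F/E] holding=-

towers=[A; B; D/C; F/E] holding=-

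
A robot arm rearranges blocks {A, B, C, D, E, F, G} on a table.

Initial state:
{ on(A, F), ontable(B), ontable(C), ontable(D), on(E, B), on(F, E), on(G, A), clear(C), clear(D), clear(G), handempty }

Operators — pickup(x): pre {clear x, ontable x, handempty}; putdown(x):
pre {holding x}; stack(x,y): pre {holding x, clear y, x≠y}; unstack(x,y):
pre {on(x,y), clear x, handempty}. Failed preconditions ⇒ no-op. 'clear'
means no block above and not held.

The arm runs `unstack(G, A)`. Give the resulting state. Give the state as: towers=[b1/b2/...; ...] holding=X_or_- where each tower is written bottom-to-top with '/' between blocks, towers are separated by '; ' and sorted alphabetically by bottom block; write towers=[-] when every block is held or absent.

towers=[B/E/F/A; C; D] holding=G

before: towers=[B/E/F/A/G; C; D] holding=-
pre[unstack(G, A)]: on(G,A) ok, clear(G) ok, handempty ok
all met → apply unstack(G, A)
after:  towers=[B/E/F/A; C; D] holding=G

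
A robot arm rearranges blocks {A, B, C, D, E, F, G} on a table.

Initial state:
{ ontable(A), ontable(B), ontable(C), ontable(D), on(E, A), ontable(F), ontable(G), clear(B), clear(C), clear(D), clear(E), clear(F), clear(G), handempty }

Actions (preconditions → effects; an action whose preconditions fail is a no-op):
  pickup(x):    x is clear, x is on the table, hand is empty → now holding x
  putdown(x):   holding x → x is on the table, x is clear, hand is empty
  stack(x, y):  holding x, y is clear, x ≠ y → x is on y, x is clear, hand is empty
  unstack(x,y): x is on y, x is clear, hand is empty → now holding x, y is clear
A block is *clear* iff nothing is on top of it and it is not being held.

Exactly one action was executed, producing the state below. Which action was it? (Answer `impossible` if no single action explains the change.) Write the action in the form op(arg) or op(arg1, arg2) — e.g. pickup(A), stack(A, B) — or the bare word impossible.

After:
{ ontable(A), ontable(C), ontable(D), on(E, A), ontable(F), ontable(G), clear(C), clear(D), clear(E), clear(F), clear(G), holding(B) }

pickup(B)

target: towers=[A/E; C; D; F; G] holding=B
         pickup(B) → towers=[A/E; C; D; F; G] holding=B  ← match
         pickup(F) → towers=[A/E; B; C; D; G] holding=F
         pickup(G) → towers=[A/E; B; C; D; F] holding=G
         pickup(D) → towers=[A/E; B; C; F; G] holding=D
     unstack(E, A) → towers=[A; B; C; D; F; G] holding=E
         pickup(C) → towers=[A/E; B; D; F; G] holding=C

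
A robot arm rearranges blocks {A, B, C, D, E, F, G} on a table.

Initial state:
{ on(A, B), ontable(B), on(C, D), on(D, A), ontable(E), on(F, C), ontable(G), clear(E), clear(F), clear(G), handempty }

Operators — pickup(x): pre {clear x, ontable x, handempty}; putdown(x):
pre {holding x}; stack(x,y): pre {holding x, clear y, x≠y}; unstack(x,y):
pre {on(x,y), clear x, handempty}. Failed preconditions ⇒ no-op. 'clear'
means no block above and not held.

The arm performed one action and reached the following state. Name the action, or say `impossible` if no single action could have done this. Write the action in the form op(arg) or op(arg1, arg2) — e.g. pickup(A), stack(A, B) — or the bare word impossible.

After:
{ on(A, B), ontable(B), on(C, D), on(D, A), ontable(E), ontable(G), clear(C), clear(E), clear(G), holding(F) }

unstack(F, C)

target: towers=[B/A/D/C; E; G] holding=F
     unstack(F, C) → towers=[B/A/D/C; E; G] holding=F  ← match
         pickup(G) → towers=[B/A/D/C/F; E] holding=G
         pickup(E) → towers=[B/A/D/C/F; G] holding=E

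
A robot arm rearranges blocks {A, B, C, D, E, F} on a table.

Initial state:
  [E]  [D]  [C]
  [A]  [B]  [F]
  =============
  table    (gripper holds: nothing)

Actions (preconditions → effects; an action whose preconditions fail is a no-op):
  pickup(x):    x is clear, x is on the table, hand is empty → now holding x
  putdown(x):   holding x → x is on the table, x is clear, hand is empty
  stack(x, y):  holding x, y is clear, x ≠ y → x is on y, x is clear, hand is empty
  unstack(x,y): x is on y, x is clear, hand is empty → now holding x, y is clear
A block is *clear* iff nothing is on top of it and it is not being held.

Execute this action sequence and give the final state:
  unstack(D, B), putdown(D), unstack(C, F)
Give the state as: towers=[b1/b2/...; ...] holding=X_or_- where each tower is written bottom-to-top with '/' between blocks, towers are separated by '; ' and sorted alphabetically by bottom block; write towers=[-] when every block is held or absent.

step 1 (unstack(D, B)): towers=[A/E; B; F/C] holding=D
step 2 (putdown(D)): towers=[A/E; B; D; F/C] holding=-
step 3 (unstack(C, F)): towers=[A/E; B; D; F] holding=C

towers=[A/E; B; D; F] holding=C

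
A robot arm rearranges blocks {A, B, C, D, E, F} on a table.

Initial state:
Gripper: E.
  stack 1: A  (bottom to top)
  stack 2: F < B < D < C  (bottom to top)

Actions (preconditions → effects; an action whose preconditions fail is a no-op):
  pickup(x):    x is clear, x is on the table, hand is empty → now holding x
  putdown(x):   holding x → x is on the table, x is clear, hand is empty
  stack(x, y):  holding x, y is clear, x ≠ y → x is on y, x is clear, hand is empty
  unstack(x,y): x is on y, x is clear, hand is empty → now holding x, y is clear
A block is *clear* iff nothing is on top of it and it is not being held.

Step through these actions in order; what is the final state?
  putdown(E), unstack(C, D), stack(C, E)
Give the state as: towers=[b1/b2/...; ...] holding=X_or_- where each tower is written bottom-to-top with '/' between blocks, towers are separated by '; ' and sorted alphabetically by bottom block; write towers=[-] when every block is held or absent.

step 1 (putdown(E)): towers=[A; E; F/B/D/C] holding=-
step 2 (unstack(C, D)): towers=[A; E; F/B/D] holding=C
step 3 (stack(C, E)): towers=[A; E/C; F/B/D] holding=-

towers=[A; E/C; F/B/D] holding=-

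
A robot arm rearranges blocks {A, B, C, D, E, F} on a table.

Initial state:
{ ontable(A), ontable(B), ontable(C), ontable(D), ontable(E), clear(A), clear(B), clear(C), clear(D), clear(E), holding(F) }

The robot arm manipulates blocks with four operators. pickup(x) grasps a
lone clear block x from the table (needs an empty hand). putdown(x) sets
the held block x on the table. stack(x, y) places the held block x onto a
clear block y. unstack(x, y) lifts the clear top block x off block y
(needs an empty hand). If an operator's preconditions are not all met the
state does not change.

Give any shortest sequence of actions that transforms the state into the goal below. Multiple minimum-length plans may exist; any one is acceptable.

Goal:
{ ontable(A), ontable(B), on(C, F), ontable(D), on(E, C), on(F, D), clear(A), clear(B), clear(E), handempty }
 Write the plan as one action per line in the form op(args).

stack(F, D)
pickup(C)
stack(C, F)
pickup(E)
stack(E, C)

step 1 (stack(F, D)): towers=[A; B; C; D/F; E] holding=-
step 2 (pickup(C)): towers=[A; B; D/F; E] holding=C
step 3 (stack(C, F)): towers=[A; B; D/F/C; E] holding=-
step 4 (pickup(E)): towers=[A; B; D/F/C] holding=E
step 5 (stack(E, C)): towers=[A; B; D/F/C/E] holding=-
goal check: towers=[A; B; D/F/C/E] holding=- — reached (length 5, optimal by BFS)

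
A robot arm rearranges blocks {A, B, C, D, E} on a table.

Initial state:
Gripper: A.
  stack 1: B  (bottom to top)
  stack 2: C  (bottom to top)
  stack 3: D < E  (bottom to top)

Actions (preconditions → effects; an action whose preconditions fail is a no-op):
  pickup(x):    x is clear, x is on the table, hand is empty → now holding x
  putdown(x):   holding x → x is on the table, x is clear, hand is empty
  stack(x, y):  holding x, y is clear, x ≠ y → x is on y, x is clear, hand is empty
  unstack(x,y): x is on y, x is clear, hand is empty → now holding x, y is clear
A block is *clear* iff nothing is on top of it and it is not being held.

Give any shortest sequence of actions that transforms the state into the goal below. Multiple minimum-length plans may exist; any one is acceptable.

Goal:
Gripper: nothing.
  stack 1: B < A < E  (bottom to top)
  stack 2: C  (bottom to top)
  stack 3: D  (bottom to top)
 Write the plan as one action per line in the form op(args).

stack(A, B)
unstack(E, D)
stack(E, A)

step 1 (stack(A, B)): towers=[B/A; C; D/E] holding=-
step 2 (unstack(E, D)): towers=[B/A; C; D] holding=E
step 3 (stack(E, A)): towers=[B/A/E; C; D] holding=-
goal check: towers=[B/A/E; C; D] holding=- — reached (length 3, optimal by BFS)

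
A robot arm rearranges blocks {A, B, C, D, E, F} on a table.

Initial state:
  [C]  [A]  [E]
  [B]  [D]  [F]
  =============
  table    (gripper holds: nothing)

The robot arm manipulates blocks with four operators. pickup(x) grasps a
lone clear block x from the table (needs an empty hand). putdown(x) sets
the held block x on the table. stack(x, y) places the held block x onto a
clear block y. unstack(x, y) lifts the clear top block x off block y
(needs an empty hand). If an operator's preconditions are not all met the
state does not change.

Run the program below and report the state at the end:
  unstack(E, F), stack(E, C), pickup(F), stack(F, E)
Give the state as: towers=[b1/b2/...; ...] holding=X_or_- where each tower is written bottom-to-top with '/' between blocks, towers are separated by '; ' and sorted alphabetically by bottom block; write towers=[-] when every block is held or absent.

towers=[B/C/E/F; D/A] holding=-

step 1 (unstack(E, F)): towers=[B/C; D/A; F] holding=E
step 2 (stack(E, C)): towers=[B/C/E; D/A; F] holding=-
step 3 (pickup(F)): towers=[B/C/E; D/A] holding=F
step 4 (stack(F, E)): towers=[B/C/E/F; D/A] holding=-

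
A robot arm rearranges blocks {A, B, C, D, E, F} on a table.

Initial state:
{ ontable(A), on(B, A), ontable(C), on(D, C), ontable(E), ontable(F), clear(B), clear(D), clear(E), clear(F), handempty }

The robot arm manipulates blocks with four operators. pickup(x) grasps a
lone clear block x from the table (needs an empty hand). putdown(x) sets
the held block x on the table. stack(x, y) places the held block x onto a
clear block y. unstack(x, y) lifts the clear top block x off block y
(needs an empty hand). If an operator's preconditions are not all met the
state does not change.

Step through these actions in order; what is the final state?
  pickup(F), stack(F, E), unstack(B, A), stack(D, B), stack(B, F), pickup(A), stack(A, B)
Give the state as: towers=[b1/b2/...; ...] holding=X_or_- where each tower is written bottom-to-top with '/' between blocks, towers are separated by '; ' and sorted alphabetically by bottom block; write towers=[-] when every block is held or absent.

step 1 (pickup(F)): towers=[A/B; C/D; E] holding=F
step 2 (stack(F, E)): towers=[A/B; C/D; E/F] holding=-
step 3 (unstack(B, A)): towers=[A; C/D; E/F] holding=B
step 4 (stack(D, B)) [no-op]: towers=[A; C/D; E/F] holding=B
step 5 (stack(B, F)): towers=[A; C/D; E/F/B] holding=-
step 6 (pickup(A)): towers=[C/D; E/F/B] holding=A
step 7 (stack(A, B)): towers=[C/D; E/F/B/A] holding=-

towers=[C/D; E/F/B/A] holding=-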